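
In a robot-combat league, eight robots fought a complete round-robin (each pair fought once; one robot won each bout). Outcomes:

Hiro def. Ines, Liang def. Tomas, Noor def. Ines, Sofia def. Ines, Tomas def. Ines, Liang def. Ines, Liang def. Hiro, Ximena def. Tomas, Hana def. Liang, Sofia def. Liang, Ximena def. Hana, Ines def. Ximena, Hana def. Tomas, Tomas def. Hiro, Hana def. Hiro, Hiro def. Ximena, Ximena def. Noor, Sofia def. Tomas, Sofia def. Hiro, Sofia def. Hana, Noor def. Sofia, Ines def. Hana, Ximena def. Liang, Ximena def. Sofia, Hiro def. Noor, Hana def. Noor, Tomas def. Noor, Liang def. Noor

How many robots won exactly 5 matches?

2

Win totals: Ximena 5, Hana 4, Liang 4, Noor 2, Tomas 3, Hiro 3, Sofia 5, Ines 2.
Exactly 5: Ximena, Sofia — 2 robots.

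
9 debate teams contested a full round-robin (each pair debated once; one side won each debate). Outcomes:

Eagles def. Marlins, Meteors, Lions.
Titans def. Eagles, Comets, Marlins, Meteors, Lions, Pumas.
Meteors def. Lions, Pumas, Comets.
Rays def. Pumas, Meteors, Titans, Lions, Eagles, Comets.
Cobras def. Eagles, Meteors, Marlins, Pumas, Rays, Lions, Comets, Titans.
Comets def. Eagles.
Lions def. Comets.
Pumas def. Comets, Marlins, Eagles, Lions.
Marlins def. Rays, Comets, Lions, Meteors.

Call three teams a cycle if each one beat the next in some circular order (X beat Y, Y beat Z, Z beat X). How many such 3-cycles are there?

8

Win totals: Meteors 3, Comets 1, Titans 6, Lions 1, Pumas 4, Marlins 4, Rays 6, Eagles 3, Cobras 8.
A team with w wins dominates both others in C(w,2) triples; summing gives 3 + 0 + 15 + 0 + 6 + 6 + 15 + 3 + 28 = 76 transitive triples.
Total triples C(9,3) = 84, so cyclic triples = 84 − 76 = 8.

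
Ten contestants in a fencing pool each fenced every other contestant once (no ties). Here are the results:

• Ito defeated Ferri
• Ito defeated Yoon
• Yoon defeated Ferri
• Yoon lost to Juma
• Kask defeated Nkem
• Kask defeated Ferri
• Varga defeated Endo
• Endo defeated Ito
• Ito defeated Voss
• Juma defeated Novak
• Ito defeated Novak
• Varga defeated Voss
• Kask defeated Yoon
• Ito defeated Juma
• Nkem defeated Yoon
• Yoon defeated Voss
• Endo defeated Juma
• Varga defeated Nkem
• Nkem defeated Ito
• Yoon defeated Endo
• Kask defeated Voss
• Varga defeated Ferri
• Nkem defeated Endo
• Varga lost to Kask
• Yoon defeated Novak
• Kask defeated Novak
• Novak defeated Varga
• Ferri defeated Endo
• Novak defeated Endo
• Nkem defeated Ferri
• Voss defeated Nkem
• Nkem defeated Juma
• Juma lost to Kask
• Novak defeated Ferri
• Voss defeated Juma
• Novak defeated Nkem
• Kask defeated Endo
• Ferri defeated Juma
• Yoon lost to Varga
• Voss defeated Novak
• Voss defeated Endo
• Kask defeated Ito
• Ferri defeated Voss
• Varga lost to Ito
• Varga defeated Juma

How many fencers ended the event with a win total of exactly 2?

2

Win totals: Ito 6, Kask 9, Ferri 3, Voss 4, Endo 2, Nkem 5, Varga 6, Yoon 4, Novak 4, Juma 2.
Exactly 2: Endo, Juma — 2 fencers.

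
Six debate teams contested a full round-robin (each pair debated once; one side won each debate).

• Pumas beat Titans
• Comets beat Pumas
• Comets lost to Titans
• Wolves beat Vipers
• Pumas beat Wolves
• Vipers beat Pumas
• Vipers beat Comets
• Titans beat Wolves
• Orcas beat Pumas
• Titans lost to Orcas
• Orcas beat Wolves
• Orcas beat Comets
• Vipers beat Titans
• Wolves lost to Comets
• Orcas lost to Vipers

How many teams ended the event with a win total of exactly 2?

3

Win totals: Comets 2, Titans 2, Vipers 4, Wolves 1, Pumas 2, Orcas 4.
Exactly 2: Comets, Titans, Pumas — 3 teams.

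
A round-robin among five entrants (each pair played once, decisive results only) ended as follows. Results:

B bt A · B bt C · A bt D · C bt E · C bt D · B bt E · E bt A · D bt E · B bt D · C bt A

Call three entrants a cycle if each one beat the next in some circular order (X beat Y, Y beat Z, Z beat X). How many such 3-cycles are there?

Of the C(5,3) = 10 triples, the cyclic ones are: {A, D, E}.
That is 1.

1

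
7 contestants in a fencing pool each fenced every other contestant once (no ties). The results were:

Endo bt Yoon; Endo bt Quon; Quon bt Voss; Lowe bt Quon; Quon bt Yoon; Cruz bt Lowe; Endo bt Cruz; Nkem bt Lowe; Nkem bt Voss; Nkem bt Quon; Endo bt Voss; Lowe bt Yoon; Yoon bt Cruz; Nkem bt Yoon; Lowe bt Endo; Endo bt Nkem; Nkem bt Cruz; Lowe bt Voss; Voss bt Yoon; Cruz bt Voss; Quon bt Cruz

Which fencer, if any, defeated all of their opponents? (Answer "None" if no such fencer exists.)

Highest win total is Nkem with 5 (out of 6 possible).
Nkem lost to Endo, so no fencer went undefeated.

None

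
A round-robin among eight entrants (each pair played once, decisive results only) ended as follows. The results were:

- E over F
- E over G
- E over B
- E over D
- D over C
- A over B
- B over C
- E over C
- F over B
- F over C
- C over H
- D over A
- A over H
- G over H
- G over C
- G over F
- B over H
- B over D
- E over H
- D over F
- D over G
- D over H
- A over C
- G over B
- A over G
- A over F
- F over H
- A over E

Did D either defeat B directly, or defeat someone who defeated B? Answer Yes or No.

Yes

D did not beat B directly.
D beat A, C, F, G, H. Of those, A beat B.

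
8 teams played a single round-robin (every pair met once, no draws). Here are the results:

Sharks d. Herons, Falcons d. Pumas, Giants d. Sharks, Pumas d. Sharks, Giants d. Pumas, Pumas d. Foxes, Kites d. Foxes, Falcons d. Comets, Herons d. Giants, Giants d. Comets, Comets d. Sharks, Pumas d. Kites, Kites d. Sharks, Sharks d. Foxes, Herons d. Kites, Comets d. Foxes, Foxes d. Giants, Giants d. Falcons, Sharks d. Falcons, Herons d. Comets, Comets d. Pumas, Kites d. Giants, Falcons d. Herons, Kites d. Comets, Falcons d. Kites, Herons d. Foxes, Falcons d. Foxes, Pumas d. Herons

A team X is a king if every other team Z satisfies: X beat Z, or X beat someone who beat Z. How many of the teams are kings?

7

Pumas reaches everyone (king).
Comets reaches everyone (king).
Foxes cannot reach Kites, Herons in two steps.
Kites reaches everyone (king).
Sharks reaches everyone (king).
Giants reaches everyone (king).
Herons reaches everyone (king).
Falcons reaches everyone (king).
Kings: Pumas, Comets, Kites, Sharks, Giants, Herons, Falcons — 7.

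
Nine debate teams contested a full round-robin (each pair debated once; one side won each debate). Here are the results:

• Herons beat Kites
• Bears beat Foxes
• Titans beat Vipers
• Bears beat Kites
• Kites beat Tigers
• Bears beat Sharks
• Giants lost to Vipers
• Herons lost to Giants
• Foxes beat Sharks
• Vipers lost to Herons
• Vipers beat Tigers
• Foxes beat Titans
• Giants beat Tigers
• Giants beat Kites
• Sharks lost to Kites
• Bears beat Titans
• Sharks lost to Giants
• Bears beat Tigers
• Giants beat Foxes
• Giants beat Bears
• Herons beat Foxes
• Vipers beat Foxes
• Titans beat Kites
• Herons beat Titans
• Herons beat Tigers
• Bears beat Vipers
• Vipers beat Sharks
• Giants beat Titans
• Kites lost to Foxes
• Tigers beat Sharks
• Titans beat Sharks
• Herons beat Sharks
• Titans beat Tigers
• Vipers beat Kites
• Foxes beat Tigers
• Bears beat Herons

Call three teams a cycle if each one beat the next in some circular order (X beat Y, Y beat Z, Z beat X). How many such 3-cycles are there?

4

Win totals: Vipers 5, Titans 4, Herons 6, Giants 7, Bears 7, Sharks 0, Kites 2, Tigers 1, Foxes 4.
A team with w wins dominates both others in C(w,2) triples; summing gives 10 + 6 + 15 + 21 + 21 + 0 + 1 + 0 + 6 = 80 transitive triples.
Total triples C(9,3) = 84, so cyclic triples = 84 − 80 = 4.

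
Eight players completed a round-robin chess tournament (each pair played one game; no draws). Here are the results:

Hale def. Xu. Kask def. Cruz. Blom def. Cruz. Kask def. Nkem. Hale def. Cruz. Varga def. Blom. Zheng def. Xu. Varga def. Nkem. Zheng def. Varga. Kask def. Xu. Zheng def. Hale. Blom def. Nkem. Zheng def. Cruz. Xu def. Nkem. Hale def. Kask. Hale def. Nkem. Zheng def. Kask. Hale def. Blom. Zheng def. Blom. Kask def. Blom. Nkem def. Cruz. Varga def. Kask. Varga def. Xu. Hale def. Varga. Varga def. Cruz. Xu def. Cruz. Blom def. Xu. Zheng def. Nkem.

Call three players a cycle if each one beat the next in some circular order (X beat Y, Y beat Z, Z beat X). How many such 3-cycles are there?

0

Win totals: Cruz 0, Xu 2, Hale 6, Blom 3, Kask 4, Varga 5, Nkem 1, Zheng 7.
A player with w wins dominates both others in C(w,2) triples; summing gives 0 + 1 + 15 + 3 + 6 + 10 + 0 + 21 = 56 transitive triples.
Total triples C(8,3) = 56, so cyclic triples = 56 − 56 = 0.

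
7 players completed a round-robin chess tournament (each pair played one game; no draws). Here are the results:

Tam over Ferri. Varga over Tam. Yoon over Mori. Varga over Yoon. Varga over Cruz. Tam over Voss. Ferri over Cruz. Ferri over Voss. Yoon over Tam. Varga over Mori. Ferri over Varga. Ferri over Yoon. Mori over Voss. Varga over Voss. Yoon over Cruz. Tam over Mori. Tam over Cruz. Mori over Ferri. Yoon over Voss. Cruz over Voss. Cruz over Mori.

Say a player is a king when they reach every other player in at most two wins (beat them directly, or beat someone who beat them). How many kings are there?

3

Yoon cannot reach Varga in two steps.
Mori cannot reach Tam in two steps.
Ferri reaches everyone (king).
Cruz cannot reach Yoon, Varga, Tam in two steps.
Varga reaches everyone (king).
Voss cannot reach Yoon, Mori, Ferri, Cruz, Varga, Tam in two steps.
Tam reaches everyone (king).
Kings: Ferri, Varga, Tam — 3.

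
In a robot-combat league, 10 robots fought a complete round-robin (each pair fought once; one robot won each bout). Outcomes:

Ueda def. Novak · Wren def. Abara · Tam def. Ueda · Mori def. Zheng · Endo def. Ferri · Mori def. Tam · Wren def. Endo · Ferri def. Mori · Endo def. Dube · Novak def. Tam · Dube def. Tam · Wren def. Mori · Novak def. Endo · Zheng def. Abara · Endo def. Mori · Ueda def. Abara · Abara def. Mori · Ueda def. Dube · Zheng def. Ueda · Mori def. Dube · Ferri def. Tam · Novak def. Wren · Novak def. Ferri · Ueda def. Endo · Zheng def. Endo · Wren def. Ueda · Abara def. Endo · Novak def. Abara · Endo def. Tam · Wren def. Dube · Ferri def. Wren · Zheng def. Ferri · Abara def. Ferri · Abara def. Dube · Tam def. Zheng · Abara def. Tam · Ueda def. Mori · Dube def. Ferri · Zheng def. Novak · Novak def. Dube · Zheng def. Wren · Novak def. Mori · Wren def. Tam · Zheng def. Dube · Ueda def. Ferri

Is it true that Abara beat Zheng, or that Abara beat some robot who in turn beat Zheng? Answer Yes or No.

Yes

Abara did not beat Zheng directly.
Abara beat Tam, Dube, Endo, Mori, Ferri. Of those, Tam beat Zheng.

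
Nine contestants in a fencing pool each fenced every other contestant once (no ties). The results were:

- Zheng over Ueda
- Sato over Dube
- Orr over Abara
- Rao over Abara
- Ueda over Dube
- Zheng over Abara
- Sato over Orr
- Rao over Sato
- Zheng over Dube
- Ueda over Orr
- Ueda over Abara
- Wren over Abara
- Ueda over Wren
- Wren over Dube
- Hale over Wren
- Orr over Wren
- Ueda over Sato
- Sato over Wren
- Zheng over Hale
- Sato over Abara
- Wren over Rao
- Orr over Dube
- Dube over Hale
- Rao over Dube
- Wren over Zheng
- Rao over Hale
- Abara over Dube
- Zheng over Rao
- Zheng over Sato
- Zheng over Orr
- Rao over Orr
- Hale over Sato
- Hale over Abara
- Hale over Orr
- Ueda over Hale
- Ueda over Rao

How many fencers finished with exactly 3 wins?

1

Win totals: Orr 3, Wren 4, Hale 4, Rao 5, Zheng 7, Ueda 7, Sato 4, Abara 1, Dube 1.
Exactly 3: Orr — 1 fencer.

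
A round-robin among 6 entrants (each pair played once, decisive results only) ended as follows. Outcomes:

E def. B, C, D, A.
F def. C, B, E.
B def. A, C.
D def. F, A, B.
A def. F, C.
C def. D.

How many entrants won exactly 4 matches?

1

Win totals: A 2, B 2, C 1, D 3, E 4, F 3.
Exactly 4: E — 1 entrant.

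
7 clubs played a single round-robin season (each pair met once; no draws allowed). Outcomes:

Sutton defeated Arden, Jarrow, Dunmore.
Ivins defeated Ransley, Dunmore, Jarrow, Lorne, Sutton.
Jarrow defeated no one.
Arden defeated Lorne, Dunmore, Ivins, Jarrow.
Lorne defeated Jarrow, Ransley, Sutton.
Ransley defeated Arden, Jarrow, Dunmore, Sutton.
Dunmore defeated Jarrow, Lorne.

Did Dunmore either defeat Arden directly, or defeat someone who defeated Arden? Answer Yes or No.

No

Dunmore did not beat Arden directly.
Dunmore beat Lorne, Jarrow, but each of them lost to Arden. No two-step path.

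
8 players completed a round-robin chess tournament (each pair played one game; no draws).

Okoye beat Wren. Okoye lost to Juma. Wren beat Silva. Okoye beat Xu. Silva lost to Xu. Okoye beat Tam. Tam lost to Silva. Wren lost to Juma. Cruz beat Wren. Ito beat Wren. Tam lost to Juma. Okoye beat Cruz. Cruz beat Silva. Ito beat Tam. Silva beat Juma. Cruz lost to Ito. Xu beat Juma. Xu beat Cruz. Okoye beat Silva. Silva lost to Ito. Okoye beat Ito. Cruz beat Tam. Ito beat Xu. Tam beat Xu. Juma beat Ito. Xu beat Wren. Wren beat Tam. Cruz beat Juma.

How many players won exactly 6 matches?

1

Win totals: Cruz 4, Juma 4, Wren 2, Xu 4, Ito 5, Silva 2, Okoye 6, Tam 1.
Exactly 6: Okoye — 1 player.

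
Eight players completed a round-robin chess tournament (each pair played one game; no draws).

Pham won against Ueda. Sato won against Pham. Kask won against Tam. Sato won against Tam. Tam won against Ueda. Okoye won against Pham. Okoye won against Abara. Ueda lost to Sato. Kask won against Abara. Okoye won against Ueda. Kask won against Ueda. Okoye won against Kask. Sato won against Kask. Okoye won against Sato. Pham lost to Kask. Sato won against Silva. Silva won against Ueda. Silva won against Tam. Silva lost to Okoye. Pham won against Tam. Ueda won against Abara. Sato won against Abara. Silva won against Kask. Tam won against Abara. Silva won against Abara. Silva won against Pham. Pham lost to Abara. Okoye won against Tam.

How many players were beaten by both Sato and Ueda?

1

Sato beat: Tam, Silva, Ueda, Abara, Kask, Pham.
Ueda beat: Abara.
Both beat: Abara — 1.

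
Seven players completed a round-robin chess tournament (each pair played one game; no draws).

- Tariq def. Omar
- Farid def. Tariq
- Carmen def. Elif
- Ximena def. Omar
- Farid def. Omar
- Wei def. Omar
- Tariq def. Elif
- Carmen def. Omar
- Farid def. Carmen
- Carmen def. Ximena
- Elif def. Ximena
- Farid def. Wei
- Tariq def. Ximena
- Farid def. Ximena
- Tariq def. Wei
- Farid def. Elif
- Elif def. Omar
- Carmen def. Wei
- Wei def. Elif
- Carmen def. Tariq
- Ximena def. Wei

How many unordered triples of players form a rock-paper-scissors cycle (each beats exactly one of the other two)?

Win totals: Farid 6, Tariq 4, Omar 0, Ximena 2, Elif 2, Wei 2, Carmen 5.
A player with w wins dominates both others in C(w,2) triples; summing gives 15 + 6 + 0 + 1 + 1 + 1 + 10 = 34 transitive triples.
Total triples C(7,3) = 35, so cyclic triples = 35 − 34 = 1.

1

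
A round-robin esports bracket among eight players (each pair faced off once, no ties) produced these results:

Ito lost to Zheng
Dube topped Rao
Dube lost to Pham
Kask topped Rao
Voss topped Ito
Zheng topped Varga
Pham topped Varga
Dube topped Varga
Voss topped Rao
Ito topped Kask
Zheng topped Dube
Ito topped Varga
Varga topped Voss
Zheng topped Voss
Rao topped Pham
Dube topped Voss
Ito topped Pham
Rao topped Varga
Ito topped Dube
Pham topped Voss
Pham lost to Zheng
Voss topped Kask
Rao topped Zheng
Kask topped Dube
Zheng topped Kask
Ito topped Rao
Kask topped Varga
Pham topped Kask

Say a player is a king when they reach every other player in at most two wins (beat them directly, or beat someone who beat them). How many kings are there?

5

Ito reaches everyone (king).
Pham cannot reach Zheng in two steps.
Kask cannot reach Ito in two steps.
Varga cannot reach Pham, Zheng, Dube in two steps.
Voss reaches everyone (king).
Zheng reaches everyone (king).
Rao reaches everyone (king).
Dube reaches everyone (king).
Kings: Ito, Voss, Zheng, Rao, Dube — 5.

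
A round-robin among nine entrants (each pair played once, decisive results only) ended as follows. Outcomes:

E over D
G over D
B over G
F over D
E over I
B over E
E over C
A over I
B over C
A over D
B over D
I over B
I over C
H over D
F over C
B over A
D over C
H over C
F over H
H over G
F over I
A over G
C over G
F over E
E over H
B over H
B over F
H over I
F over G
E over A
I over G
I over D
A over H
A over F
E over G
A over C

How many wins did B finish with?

B's results: beat A, C, D, E, F, G, H; lost to I.
That is 7 wins.

7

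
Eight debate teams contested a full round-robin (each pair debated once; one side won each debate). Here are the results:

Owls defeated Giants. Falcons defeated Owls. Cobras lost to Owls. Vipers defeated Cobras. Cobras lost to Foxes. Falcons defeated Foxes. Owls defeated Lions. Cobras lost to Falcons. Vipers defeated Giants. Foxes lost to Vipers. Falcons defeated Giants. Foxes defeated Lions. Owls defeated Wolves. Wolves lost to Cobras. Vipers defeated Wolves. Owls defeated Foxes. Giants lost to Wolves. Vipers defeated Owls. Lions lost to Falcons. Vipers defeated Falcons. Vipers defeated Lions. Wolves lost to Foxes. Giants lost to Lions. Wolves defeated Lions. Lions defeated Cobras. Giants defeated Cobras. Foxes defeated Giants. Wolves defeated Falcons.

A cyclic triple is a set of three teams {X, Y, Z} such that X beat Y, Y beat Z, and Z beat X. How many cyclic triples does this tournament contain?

5

Win totals: Owls 5, Giants 1, Wolves 3, Lions 2, Foxes 4, Falcons 5, Vipers 7, Cobras 1.
A team with w wins dominates both others in C(w,2) triples; summing gives 10 + 0 + 3 + 1 + 6 + 10 + 21 + 0 = 51 transitive triples.
Total triples C(8,3) = 56, so cyclic triples = 56 − 51 = 5.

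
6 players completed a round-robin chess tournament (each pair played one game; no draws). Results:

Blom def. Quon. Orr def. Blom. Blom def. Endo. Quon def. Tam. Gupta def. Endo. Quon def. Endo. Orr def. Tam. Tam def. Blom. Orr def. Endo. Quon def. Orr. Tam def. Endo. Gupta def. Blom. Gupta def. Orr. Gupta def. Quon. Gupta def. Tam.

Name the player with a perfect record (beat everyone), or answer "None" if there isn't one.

Gupta

Gupta has 5 wins out of 5 opponents — a perfect record.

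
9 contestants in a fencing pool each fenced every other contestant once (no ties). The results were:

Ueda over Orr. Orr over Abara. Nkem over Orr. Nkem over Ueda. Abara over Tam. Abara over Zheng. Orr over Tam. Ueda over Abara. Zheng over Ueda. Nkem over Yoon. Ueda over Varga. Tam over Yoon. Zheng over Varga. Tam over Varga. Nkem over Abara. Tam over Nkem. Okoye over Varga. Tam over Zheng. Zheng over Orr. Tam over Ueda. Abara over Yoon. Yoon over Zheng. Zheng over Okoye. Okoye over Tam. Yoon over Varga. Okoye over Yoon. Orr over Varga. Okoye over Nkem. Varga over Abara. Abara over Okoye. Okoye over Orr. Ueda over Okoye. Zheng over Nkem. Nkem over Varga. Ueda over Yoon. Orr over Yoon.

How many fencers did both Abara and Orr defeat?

Abara beat: Yoon, Tam, Zheng, Okoye.
Orr beat: Yoon, Tam, Abara, Varga.
Both beat: Yoon, Tam — 2.

2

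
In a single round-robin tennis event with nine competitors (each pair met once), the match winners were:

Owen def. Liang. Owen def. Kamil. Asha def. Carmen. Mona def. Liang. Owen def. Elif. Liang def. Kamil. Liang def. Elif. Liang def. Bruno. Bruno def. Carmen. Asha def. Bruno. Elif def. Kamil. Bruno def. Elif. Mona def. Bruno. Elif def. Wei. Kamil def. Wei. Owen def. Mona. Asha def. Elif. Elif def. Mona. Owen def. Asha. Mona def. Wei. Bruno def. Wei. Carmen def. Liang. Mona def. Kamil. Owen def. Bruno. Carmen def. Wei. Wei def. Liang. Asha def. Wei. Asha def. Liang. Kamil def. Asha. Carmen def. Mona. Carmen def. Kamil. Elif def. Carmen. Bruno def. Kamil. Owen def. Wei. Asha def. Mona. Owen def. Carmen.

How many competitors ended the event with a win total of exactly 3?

1

Win totals: Wei 1, Owen 8, Asha 6, Carmen 4, Bruno 4, Mona 4, Elif 4, Liang 3, Kamil 2.
Exactly 3: Liang — 1 competitor.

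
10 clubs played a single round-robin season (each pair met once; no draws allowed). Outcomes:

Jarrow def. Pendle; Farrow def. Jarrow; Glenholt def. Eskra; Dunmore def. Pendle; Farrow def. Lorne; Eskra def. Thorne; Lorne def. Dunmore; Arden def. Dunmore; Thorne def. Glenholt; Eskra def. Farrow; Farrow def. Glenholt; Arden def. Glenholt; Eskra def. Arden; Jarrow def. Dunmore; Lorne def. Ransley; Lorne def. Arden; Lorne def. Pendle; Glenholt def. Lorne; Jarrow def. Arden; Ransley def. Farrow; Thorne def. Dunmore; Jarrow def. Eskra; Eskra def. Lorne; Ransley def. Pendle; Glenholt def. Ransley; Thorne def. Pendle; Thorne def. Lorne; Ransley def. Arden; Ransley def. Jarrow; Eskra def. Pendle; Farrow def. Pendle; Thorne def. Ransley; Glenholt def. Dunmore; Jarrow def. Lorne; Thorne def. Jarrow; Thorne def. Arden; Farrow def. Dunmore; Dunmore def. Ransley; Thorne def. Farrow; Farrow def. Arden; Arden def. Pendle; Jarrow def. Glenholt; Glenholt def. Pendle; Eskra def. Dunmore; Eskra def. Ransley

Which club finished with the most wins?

Win totals: Lorne 4, Eskra 7, Pendle 0, Arden 3, Glenholt 5, Farrow 6, Jarrow 6, Ransley 4, Dunmore 2, Thorne 8.
Thorne leads with 8 wins (next highest: 7).

Thorne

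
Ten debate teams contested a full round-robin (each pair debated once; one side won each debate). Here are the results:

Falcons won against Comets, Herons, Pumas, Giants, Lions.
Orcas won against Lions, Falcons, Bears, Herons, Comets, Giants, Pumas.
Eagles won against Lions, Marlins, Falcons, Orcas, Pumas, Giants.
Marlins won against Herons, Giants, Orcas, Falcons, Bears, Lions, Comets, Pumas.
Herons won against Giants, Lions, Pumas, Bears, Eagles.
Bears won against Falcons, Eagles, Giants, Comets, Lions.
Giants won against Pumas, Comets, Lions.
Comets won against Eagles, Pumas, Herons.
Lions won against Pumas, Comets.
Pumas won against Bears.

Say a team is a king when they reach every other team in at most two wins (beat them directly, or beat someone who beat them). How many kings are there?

5

Orcas cannot reach Marlins in two steps.
Giants cannot reach Orcas, Falcons, Marlins in two steps.
Comets reaches everyone (king).
Bears reaches everyone (king).
Falcons cannot reach Orcas, Marlins in two steps.
Eagles reaches everyone (king).
Pumas cannot reach Orcas, Herons, Marlins in two steps.
Herons reaches everyone (king).
Lions cannot reach Orcas, Giants, Falcons, Marlins in two steps.
Marlins reaches everyone (king).
Kings: Comets, Bears, Eagles, Herons, Marlins — 5.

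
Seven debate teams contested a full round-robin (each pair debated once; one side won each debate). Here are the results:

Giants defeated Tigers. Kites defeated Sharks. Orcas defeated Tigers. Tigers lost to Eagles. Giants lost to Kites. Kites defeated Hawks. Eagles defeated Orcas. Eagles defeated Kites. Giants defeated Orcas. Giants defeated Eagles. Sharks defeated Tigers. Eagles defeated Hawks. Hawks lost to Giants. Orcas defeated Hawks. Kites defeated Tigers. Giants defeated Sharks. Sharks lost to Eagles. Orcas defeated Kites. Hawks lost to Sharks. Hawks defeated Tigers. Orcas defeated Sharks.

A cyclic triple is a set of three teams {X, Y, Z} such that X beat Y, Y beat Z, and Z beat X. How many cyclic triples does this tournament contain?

Win totals: Sharks 2, Orcas 4, Giants 5, Kites 4, Eagles 5, Hawks 1, Tigers 0.
A team with w wins dominates both others in C(w,2) triples; summing gives 1 + 6 + 10 + 6 + 10 + 0 + 0 = 33 transitive triples.
Total triples C(7,3) = 35, so cyclic triples = 35 − 33 = 2.

2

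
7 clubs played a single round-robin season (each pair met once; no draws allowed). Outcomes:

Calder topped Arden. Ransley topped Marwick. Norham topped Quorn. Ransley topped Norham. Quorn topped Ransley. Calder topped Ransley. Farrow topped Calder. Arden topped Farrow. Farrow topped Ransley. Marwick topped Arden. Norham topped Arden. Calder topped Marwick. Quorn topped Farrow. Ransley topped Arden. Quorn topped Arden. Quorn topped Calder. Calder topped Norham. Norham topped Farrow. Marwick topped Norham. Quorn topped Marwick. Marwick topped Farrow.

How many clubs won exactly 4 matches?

Win totals: Quorn 5, Marwick 3, Ransley 3, Farrow 2, Arden 1, Norham 3, Calder 4.
Exactly 4: Calder — 1 club.

1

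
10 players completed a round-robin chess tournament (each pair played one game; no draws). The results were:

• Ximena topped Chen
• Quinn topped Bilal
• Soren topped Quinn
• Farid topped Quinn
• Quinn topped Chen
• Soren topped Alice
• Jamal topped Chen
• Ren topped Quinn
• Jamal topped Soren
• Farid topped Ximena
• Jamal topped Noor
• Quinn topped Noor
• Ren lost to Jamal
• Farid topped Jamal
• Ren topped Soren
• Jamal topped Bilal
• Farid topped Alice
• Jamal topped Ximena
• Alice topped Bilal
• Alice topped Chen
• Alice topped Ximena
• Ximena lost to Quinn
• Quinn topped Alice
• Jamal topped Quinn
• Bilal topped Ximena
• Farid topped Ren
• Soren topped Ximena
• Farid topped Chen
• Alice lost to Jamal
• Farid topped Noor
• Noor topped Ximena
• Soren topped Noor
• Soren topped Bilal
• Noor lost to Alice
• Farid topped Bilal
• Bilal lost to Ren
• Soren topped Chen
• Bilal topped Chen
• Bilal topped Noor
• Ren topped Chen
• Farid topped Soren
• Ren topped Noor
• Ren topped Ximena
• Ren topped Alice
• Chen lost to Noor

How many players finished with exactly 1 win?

Win totals: Ren 7, Bilal 3, Quinn 5, Ximena 1, Chen 0, Farid 9, Jamal 8, Alice 4, Soren 6, Noor 2.
Exactly 1: Ximena — 1 player.

1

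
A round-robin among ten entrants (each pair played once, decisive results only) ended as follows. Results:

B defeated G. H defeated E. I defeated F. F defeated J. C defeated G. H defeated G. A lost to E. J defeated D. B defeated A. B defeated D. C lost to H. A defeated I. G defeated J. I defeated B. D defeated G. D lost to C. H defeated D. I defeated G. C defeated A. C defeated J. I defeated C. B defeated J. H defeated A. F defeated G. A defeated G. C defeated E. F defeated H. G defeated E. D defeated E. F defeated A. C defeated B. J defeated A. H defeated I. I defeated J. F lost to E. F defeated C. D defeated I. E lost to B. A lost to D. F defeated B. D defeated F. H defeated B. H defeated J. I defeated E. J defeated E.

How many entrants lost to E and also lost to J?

1

E beat: A, F.
J beat: A, D, E.
Both beat: A — 1.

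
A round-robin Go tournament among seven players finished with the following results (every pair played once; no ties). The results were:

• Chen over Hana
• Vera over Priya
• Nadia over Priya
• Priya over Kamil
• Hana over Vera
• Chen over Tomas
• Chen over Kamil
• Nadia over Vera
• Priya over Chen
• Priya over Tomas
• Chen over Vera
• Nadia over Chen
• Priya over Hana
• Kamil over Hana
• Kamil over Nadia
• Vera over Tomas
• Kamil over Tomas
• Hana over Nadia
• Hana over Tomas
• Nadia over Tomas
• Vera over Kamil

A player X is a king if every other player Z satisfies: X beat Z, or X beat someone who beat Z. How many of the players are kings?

Chen reaches everyone (king).
Nadia reaches everyone (king).
Priya reaches everyone (king).
Tomas cannot reach Chen, Nadia, Priya, Hana, Vera, Kamil in two steps.
Hana reaches everyone (king).
Vera reaches everyone (king).
Kamil reaches everyone (king).
Kings: Chen, Nadia, Priya, Hana, Vera, Kamil — 6.

6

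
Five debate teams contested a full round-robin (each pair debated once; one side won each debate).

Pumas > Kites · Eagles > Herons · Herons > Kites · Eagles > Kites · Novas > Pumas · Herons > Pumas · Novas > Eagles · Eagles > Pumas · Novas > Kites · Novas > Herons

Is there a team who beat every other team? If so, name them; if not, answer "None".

Novas

Novas has 4 wins out of 4 opponents — a perfect record.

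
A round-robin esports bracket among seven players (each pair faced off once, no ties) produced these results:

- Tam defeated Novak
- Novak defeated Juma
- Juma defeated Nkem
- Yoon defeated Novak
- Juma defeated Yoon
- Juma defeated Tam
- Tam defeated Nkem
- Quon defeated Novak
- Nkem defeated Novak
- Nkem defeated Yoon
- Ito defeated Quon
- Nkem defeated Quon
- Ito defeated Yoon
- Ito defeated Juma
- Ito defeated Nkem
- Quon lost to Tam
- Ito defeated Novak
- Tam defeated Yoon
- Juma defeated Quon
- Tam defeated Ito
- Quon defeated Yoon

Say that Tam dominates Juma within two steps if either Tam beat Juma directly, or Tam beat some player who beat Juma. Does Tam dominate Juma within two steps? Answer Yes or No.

Tam did not beat Juma directly.
Tam beat Novak, Nkem, Yoon, Quon, Ito. Of those, Novak beat Juma.

Yes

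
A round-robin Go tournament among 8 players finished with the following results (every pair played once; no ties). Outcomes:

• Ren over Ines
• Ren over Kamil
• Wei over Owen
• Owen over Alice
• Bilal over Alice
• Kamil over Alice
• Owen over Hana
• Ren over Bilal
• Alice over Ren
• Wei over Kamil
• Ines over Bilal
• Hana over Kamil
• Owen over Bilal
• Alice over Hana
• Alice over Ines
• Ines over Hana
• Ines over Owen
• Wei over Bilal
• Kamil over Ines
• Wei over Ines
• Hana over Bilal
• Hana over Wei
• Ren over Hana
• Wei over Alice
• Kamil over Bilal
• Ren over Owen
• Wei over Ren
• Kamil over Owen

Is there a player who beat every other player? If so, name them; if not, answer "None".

Highest win total is Wei with 6 (out of 7 possible).
Wei lost to Hana, so no player went undefeated.

None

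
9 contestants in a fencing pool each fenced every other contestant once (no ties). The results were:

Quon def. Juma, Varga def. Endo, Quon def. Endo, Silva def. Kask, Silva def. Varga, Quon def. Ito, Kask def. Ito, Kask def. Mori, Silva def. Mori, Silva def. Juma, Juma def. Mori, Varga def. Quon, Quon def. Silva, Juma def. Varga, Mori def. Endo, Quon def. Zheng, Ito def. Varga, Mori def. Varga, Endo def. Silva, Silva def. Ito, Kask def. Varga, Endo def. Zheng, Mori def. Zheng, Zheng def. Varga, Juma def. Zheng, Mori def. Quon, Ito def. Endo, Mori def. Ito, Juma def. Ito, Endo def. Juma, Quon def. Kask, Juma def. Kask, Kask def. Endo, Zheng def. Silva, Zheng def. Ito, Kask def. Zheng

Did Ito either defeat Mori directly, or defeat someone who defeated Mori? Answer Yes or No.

Ito did not beat Mori directly.
Ito beat Endo, Varga, but each of them lost to Mori. No two-step path.

No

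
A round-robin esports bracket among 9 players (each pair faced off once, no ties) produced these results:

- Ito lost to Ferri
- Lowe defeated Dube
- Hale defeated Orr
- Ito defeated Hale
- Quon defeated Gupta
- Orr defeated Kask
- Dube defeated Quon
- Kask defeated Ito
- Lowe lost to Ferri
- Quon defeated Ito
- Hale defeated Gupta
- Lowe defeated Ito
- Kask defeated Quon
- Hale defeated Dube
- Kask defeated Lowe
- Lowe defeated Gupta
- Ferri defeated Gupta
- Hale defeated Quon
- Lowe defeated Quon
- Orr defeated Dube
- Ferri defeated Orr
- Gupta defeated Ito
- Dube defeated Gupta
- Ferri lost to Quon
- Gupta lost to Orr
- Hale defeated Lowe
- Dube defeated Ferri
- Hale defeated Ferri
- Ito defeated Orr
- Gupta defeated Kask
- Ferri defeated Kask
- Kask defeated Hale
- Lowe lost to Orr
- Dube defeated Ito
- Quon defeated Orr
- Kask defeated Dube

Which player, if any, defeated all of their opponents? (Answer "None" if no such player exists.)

None

Highest win total is Hale with 6 (out of 8 possible).
Hale lost to Kask, Ito, so no player went undefeated.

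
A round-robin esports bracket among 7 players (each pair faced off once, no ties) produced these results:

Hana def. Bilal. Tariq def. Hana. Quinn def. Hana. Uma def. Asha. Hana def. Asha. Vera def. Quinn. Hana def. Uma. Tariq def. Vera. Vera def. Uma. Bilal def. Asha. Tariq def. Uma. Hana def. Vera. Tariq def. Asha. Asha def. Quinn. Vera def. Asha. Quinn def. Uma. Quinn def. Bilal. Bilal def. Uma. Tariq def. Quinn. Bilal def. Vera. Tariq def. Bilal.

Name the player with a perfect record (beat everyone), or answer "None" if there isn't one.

Tariq has 6 wins out of 6 opponents — a perfect record.

Tariq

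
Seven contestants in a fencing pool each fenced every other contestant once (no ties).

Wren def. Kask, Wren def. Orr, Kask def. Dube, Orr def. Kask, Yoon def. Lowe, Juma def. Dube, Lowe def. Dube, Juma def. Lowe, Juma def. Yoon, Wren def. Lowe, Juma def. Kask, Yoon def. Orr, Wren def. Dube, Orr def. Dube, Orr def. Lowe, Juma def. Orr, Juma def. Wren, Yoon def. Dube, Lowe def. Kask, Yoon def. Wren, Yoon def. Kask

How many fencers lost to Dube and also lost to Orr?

0

Dube beat: no one.
Orr beat: Lowe, Dube, Kask.
No one was beaten by both.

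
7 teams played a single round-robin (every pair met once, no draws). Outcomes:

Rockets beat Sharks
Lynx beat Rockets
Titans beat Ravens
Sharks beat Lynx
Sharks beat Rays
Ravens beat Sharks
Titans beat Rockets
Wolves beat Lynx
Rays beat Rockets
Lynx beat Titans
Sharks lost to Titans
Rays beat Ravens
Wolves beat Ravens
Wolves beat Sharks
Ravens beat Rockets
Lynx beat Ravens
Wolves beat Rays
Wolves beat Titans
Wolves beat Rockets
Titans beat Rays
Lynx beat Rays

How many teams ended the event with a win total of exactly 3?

0

Win totals: Rays 2, Wolves 6, Lynx 4, Titans 4, Ravens 2, Sharks 2, Rockets 1.
No team has exactly 3 wins.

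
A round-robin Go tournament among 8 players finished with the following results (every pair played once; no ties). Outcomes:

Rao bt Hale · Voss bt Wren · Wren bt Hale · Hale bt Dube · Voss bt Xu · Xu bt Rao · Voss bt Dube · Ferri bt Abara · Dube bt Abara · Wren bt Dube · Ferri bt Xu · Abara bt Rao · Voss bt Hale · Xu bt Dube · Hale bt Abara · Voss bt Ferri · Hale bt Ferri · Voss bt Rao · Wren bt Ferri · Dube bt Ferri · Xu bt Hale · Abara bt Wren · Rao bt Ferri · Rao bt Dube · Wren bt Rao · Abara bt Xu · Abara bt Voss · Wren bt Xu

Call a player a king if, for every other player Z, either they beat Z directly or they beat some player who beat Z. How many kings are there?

4

Ferri reaches everyone (king).
Xu cannot reach Voss, Wren in two steps.
Dube cannot reach Hale in two steps.
Rao cannot reach Voss, Wren in two steps.
Voss reaches everyone (king).
Hale reaches everyone (king).
Abara reaches everyone (king).
Wren cannot reach Voss in two steps.
Kings: Ferri, Voss, Hale, Abara — 4.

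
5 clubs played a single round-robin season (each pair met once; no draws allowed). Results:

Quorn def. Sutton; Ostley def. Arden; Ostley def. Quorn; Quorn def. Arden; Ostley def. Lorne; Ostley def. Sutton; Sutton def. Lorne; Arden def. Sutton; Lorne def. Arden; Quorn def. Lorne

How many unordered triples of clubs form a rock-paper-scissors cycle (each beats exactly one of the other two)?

Of the C(5,3) = 10 triples, the cyclic ones are: {Arden, Sutton, Lorne}.
That is 1.

1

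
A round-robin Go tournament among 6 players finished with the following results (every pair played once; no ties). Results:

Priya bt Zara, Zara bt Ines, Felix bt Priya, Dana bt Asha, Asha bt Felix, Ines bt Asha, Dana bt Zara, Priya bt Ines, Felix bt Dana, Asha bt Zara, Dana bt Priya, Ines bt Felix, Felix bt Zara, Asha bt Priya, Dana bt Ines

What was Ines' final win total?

Ines' results: beat Asha, Felix; lost to Zara, Dana, Priya.
That is 2 wins.

2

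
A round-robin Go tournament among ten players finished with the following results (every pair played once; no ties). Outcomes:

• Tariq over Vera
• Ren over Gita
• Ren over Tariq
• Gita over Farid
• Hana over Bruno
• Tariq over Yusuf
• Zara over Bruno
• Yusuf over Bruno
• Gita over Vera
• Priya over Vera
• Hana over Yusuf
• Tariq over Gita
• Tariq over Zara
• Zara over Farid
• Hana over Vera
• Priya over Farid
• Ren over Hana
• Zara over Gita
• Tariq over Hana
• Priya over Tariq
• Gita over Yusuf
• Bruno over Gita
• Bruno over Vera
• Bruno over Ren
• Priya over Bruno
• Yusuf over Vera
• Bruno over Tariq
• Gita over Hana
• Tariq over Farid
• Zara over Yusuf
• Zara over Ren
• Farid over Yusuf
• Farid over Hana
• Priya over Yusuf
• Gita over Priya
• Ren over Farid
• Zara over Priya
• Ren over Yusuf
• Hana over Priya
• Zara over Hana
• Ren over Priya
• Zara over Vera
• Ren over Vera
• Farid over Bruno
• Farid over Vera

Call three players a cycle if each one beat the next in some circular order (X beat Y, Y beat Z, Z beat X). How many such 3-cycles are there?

17

Win totals: Farid 4, Bruno 4, Yusuf 2, Gita 5, Zara 8, Ren 7, Tariq 6, Hana 4, Vera 0, Priya 5.
A player with w wins dominates both others in C(w,2) triples; summing gives 6 + 6 + 1 + 10 + 28 + 21 + 15 + 6 + 0 + 10 = 103 transitive triples.
Total triples C(10,3) = 120, so cyclic triples = 120 − 103 = 17.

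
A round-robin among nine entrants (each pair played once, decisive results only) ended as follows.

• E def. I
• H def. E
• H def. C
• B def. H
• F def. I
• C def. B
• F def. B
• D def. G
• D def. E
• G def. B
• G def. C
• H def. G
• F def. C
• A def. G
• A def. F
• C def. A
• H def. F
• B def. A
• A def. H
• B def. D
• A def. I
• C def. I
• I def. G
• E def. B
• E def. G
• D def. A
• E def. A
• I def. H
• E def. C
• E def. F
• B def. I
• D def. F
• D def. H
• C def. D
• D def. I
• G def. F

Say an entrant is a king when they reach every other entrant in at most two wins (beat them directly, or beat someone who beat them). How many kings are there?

5

A cannot reach D in two steps.
B reaches everyone (king).
C reaches everyone (king).
D reaches everyone (king).
E reaches everyone (king).
F cannot reach E in two steps.
G cannot reach E in two steps.
H reaches everyone (king).
I cannot reach A, D in two steps.
Kings: B, C, D, E, H — 5.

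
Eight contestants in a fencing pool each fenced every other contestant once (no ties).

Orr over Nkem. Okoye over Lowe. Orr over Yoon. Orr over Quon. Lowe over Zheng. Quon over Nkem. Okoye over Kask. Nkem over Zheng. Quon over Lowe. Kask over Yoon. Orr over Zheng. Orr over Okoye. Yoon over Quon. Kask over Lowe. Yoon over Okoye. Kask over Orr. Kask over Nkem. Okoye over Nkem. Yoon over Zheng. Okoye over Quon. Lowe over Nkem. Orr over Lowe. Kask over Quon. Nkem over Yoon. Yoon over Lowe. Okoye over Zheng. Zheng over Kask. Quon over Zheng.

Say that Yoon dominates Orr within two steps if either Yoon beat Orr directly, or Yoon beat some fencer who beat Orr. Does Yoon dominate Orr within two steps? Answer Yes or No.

No

Yoon did not beat Orr directly.
Yoon beat Lowe, Okoye, Zheng, Quon, but each of them lost to Orr. No two-step path.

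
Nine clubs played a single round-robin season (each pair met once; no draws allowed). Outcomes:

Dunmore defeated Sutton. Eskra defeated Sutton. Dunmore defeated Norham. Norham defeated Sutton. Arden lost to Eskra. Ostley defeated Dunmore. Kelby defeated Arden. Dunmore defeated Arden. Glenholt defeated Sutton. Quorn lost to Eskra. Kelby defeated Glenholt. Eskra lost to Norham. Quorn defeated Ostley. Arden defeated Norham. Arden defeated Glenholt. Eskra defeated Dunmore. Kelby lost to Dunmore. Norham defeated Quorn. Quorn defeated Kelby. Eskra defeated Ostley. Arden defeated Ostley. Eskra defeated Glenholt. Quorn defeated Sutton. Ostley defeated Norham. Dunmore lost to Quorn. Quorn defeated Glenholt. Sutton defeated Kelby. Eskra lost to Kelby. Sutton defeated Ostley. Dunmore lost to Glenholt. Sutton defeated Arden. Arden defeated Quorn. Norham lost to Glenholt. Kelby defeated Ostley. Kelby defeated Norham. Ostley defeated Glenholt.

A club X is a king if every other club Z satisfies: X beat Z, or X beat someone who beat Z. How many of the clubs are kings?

9

Kelby reaches everyone (king).
Ostley reaches everyone (king).
Glenholt reaches everyone (king).
Norham reaches everyone (king).
Quorn reaches everyone (king).
Eskra reaches everyone (king).
Arden reaches everyone (king).
Sutton reaches everyone (king).
Dunmore reaches everyone (king).
Kings: Kelby, Ostley, Glenholt, Norham, Quorn, Eskra, Arden, Sutton, Dunmore — 9.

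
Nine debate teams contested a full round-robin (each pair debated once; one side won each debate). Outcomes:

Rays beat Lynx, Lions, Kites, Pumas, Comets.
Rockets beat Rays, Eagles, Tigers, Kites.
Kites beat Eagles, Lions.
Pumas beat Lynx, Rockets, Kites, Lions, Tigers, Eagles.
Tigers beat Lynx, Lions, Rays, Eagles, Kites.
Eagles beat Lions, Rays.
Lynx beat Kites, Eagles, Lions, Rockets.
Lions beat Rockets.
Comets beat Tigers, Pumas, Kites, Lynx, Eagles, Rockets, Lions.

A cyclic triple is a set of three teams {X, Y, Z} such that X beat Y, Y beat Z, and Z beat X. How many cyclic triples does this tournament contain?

14

Win totals: Rockets 4, Comets 7, Rays 5, Eagles 2, Tigers 5, Lions 1, Pumas 6, Kites 2, Lynx 4.
A team with w wins dominates both others in C(w,2) triples; summing gives 6 + 21 + 10 + 1 + 10 + 0 + 15 + 1 + 6 = 70 transitive triples.
Total triples C(9,3) = 84, so cyclic triples = 84 − 70 = 14.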